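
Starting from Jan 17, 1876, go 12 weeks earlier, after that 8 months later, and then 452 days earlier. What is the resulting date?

Counting back 12 weeks (= 84 days) from January 17, 1876:
Going back 17 days from January 17, 1876 reaches the end of the previous month; 84 − 17 = 67 left.
December 1875 has 31 days: 67 − 31 = 36 left.
November 1875 has 30 days: 36 − 30 = 6 left.
October 1875 has 31 days; 31 − 6 = 25 → October 25, 1875.
Adding 8 months from October 25, 1875:
month 10 + 8 = 18, which is month 6 of year 1876 → June 1876.
Day 25 is valid in June, giving June 25, 1876.
Going back 452 days from June 25, 1876:
Going back 25 days from June 25, 1876 reaches the end of the previous month; 452 − 25 = 427 left.
May 1876 has 31 days: 427 − 31 = 396 left.
April 1876 has 30 days: 396 − 30 = 366 left.
March 1876 has 31 days: 366 − 31 = 335 left.
February 1876 has 29 days (1876 is a leap year): 335 − 29 = 306 left.
January 1876 has 31 days: 306 − 31 = 275 left.
December 1875 has 31 days: 275 − 31 = 244 left.
November 1875 has 30 days: 244 − 30 = 214 left.
October 1875 has 31 days: 214 − 31 = 183 left.
September 1875 has 30 days: 183 − 30 = 153 left.
August 1875 has 31 days: 153 − 31 = 122 left.
July 1875 has 31 days: 122 − 31 = 91 left.
June 1875 has 30 days: 91 − 30 = 61 left.
May 1875 has 31 days: 61 − 31 = 30 left.
April 1875 has 30 days: 30 − 30 = 0 left.
March 1875 has 31 days; 31 − 0 = 31 → March 31, 1875.

March 31, 1875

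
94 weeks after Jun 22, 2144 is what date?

Adding 94 weeks = 658 days from June 22, 2144.
June has 30 days, so 30 − 22 = 8 days remain after June 22, 2144; 658 − 8 = 650 left.
July 2144 has 31 days: 650 − 31 = 619 left.
August 2144 has 31 days: 619 − 31 = 588 left.
September 2144 has 30 days: 588 − 30 = 558 left.
October 2144 has 31 days: 558 − 31 = 527 left.
November 2144 has 30 days: 527 − 30 = 497 left.
December 2144 has 31 days: 497 − 31 = 466 left.
January 2145 has 31 days: 466 − 31 = 435 left.
February 2145 has 28 days (2145 is not a leap year): 435 − 28 = 407 left.
March 2145 has 31 days: 407 − 31 = 376 left.
April 2145 has 30 days: 376 − 30 = 346 left.
May 2145 has 31 days: 346 − 31 = 315 left.
June 2145 has 30 days: 315 − 30 = 285 left.
July 2145 has 31 days: 285 − 31 = 254 left.
August 2145 has 31 days: 254 − 31 = 223 left.
September 2145 has 30 days: 223 − 30 = 193 left.
October 2145 has 31 days: 193 − 31 = 162 left.
November 2145 has 30 days: 162 − 30 = 132 left.
December 2145 has 31 days: 132 − 31 = 101 left.
January 2146 has 31 days: 101 − 31 = 70 left.
February 2146 has 28 days (2146 is not a leap year): 70 − 28 = 42 left.
March 2146 has 31 days: 42 − 31 = 11 left.
11 days into April 2146 → April 11, 2146.

April 11, 2146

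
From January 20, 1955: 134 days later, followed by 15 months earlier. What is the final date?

Adding 134 days from January 20, 1955:
January has 31 days, so 31 − 20 = 11 days remain after January 20, 1955; 134 − 11 = 123 left.
February 1955 has 28 days (1955 is not a leap year): 123 − 28 = 95 left.
March 1955 has 31 days: 95 − 31 = 64 left.
April 1955 has 30 days: 64 − 30 = 34 left.
May 1955 has 31 days: 34 − 31 = 3 left.
3 days into June 1955 → June 3, 1955.
Counting back 15 months from June 3, 1955:
month 6 − 15 = -9, which is month 3 of year 1954 → March 1954.
Day 3 is valid in March, giving March 3, 1954.

March 3, 1954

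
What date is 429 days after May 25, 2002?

July 28, 2003

Advancing 429 days from May 25, 2002.
May has 31 days, so 31 − 25 = 6 days remain after May 25, 2002; 429 − 6 = 423 left.
June 2002 has 30 days: 423 − 30 = 393 left.
July 2002 has 31 days: 393 − 31 = 362 left.
August 2002 has 31 days: 362 − 31 = 331 left.
September 2002 has 30 days: 331 − 30 = 301 left.
October 2002 has 31 days: 301 − 31 = 270 left.
November 2002 has 30 days: 270 − 30 = 240 left.
December 2002 has 31 days: 240 − 31 = 209 left.
January 2003 has 31 days: 209 − 31 = 178 left.
February 2003 has 28 days (2003 is not a leap year): 178 − 28 = 150 left.
March 2003 has 31 days: 150 − 31 = 119 left.
April 2003 has 30 days: 119 − 30 = 89 left.
May 2003 has 31 days: 89 − 31 = 58 left.
June 2003 has 30 days: 58 − 30 = 28 left.
28 days into July 2003 → July 28, 2003.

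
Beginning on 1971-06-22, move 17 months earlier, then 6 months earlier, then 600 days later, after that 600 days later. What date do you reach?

Subtracting 17 months from June 22, 1971:
month 6 − 17 = -11, which is month 1 of year 1970 → January 1970.
Day 22 is valid in January, giving January 22, 1970.
Subtracting 6 months from January 22, 1970:
month 1 − 6 = -5, which is month 7 of year 1969 → July 1969.
Day 22 is valid in July, giving July 22, 1969.
Adding 600 days from July 22, 1969:
July has 31 days, so 31 − 22 = 9 days remain after July 22, 1969; 600 − 9 = 591 left.
August 1969 has 31 days: 591 − 31 = 560 left.
September 1969 has 30 days: 560 − 30 = 530 left.
October 1969 has 31 days: 530 − 31 = 499 left.
November 1969 has 30 days: 499 − 30 = 469 left.
December 1969 has 31 days: 469 − 31 = 438 left.
January 1970 has 31 days: 438 − 31 = 407 left.
February 1970 has 28 days (1970 is not a leap year): 407 − 28 = 379 left.
March 1970 has 31 days: 379 − 31 = 348 left.
April 1970 has 30 days: 348 − 30 = 318 left.
May 1970 has 31 days: 318 − 31 = 287 left.
June 1970 has 30 days: 287 − 30 = 257 left.
July 1970 has 31 days: 257 − 31 = 226 left.
August 1970 has 31 days: 226 − 31 = 195 left.
September 1970 has 30 days: 195 − 30 = 165 left.
October 1970 has 31 days: 165 − 31 = 134 left.
November 1970 has 30 days: 134 − 30 = 104 left.
December 1970 has 31 days: 104 − 31 = 73 left.
January 1971 has 31 days: 73 − 31 = 42 left.
February 1971 has 28 days (1971 is not a leap year): 42 − 28 = 14 left.
14 days into March 1971 → March 14, 1971.
Adding 600 days from March 14, 1971:
March has 31 days, so 31 − 14 = 17 days remain after March 14, 1971; 600 − 17 = 583 left.
April 1971 has 30 days: 583 − 30 = 553 left.
May 1971 has 31 days: 553 − 31 = 522 left.
June 1971 has 30 days: 522 − 30 = 492 left.
July 1971 has 31 days: 492 − 31 = 461 left.
August 1971 has 31 days: 461 − 31 = 430 left.
September 1971 has 30 days: 430 − 30 = 400 left.
October 1971 has 31 days: 400 − 31 = 369 left.
November 1971 has 30 days: 369 − 30 = 339 left.
December 1971 has 31 days: 339 − 31 = 308 left.
January 1972 has 31 days: 308 − 31 = 277 left.
February 1972 has 29 days (1972 is a leap year): 277 − 29 = 248 left.
March 1972 has 31 days: 248 − 31 = 217 left.
April 1972 has 30 days: 217 − 30 = 187 left.
May 1972 has 31 days: 187 − 31 = 156 left.
June 1972 has 30 days: 156 − 30 = 126 left.
July 1972 has 31 days: 126 − 31 = 95 left.
August 1972 has 31 days: 95 − 31 = 64 left.
September 1972 has 30 days: 64 − 30 = 34 left.
October 1972 has 31 days: 34 − 31 = 3 left.
3 days into November 1972 → November 3, 1972.

November 3, 1972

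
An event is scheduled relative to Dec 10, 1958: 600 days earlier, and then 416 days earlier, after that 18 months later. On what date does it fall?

Counting back 600 days from December 10, 1958:
Going back 10 days from December 10, 1958 reaches the end of the previous month; 600 − 10 = 590 left.
November 1958 has 30 days: 590 − 30 = 560 left.
October 1958 has 31 days: 560 − 31 = 529 left.
September 1958 has 30 days: 529 − 30 = 499 left.
August 1958 has 31 days: 499 − 31 = 468 left.
July 1958 has 31 days: 468 − 31 = 437 left.
June 1958 has 30 days: 437 − 30 = 407 left.
May 1958 has 31 days: 407 − 31 = 376 left.
April 1958 has 30 days: 376 − 30 = 346 left.
March 1958 has 31 days: 346 − 31 = 315 left.
February 1958 has 28 days (1958 is not a leap year): 315 − 28 = 287 left.
January 1958 has 31 days: 287 − 31 = 256 left.
December 1957 has 31 days: 256 − 31 = 225 left.
November 1957 has 30 days: 225 − 30 = 195 left.
October 1957 has 31 days: 195 − 31 = 164 left.
September 1957 has 30 days: 164 − 30 = 134 left.
August 1957 has 31 days: 134 − 31 = 103 left.
July 1957 has 31 days: 103 − 31 = 72 left.
June 1957 has 30 days: 72 − 30 = 42 left.
May 1957 has 31 days: 42 − 31 = 11 left.
April 1957 has 30 days; 30 − 11 = 19 → April 19, 1957.
Going back 416 days from April 19, 1957:
Going back 19 days from April 19, 1957 reaches the end of the previous month; 416 − 19 = 397 left.
March 1957 has 31 days: 397 − 31 = 366 left.
February 1957 has 28 days (1957 is not a leap year): 366 − 28 = 338 left.
January 1957 has 31 days: 338 − 31 = 307 left.
December 1956 has 31 days: 307 − 31 = 276 left.
November 1956 has 30 days: 276 − 30 = 246 left.
October 1956 has 31 days: 246 − 31 = 215 left.
September 1956 has 30 days: 215 − 30 = 185 left.
August 1956 has 31 days: 185 − 31 = 154 left.
July 1956 has 31 days: 154 − 31 = 123 left.
June 1956 has 30 days: 123 − 30 = 93 left.
May 1956 has 31 days: 93 − 31 = 62 left.
April 1956 has 30 days: 62 − 30 = 32 left.
March 1956 has 31 days: 32 − 31 = 1 left.
February 1956 has 29 days; 29 − 1 = 28 → February 28, 1956.
Adding 18 months from February 28, 1956:
month 2 + 18 = 20, which is month 8 of year 1957 → August 1957.
Day 28 is valid in August, giving August 28, 1957.

August 28, 1957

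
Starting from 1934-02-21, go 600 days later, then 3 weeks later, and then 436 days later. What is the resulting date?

January 13, 1937

Adding 600 days from February 21, 1934:
February has 28 days, so 28 − 21 = 7 days remain after February 21, 1934; 600 − 7 = 593 left.
March 1934 has 31 days: 593 − 31 = 562 left.
April 1934 has 30 days: 562 − 30 = 532 left.
May 1934 has 31 days: 532 − 31 = 501 left.
June 1934 has 30 days: 501 − 30 = 471 left.
July 1934 has 31 days: 471 − 31 = 440 left.
August 1934 has 31 days: 440 − 31 = 409 left.
September 1934 has 30 days: 409 − 30 = 379 left.
October 1934 has 31 days: 379 − 31 = 348 left.
November 1934 has 30 days: 348 − 30 = 318 left.
December 1934 has 31 days: 318 − 31 = 287 left.
January 1935 has 31 days: 287 − 31 = 256 left.
February 1935 has 28 days (1935 is not a leap year): 256 − 28 = 228 left.
March 1935 has 31 days: 228 − 31 = 197 left.
April 1935 has 30 days: 197 − 30 = 167 left.
May 1935 has 31 days: 167 − 31 = 136 left.
June 1935 has 30 days: 136 − 30 = 106 left.
July 1935 has 31 days: 106 − 31 = 75 left.
August 1935 has 31 days: 75 − 31 = 44 left.
September 1935 has 30 days: 44 − 30 = 14 left.
14 days into October 1935 → October 14, 1935.
Counting forward 3 weeks (= 21 days) from October 14, 1935:
October has 31 days, so 31 − 14 = 17 days remain after October 14, 1935; 21 − 17 = 4 left.
4 days into November 1935 → November 4, 1935.
Adding 436 days from November 4, 1935:
November has 30 days, so 30 − 4 = 26 days remain after November 4, 1935; 436 − 26 = 410 left.
December 1935 has 31 days: 410 − 31 = 379 left.
January 1936 has 31 days: 379 − 31 = 348 left.
February 1936 has 29 days (1936 is a leap year): 348 − 29 = 319 left.
March 1936 has 31 days: 319 − 31 = 288 left.
April 1936 has 30 days: 288 − 30 = 258 left.
May 1936 has 31 days: 258 − 31 = 227 left.
June 1936 has 30 days: 227 − 30 = 197 left.
July 1936 has 31 days: 197 − 31 = 166 left.
August 1936 has 31 days: 166 − 31 = 135 left.
September 1936 has 30 days: 135 − 30 = 105 left.
October 1936 has 31 days: 105 − 31 = 74 left.
November 1936 has 30 days: 74 − 30 = 44 left.
December 1936 has 31 days: 44 − 31 = 13 left.
13 days into January 1937 → January 13, 1937.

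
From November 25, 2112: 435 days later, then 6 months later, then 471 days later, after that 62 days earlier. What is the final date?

September 16, 2115

Counting forward 435 days from November 25, 2112:
November has 30 days, so 30 − 25 = 5 days remain after November 25, 2112; 435 − 5 = 430 left.
December 2112 has 31 days: 430 − 31 = 399 left.
January 2113 has 31 days: 399 − 31 = 368 left.
February 2113 has 28 days (2113 is not a leap year): 368 − 28 = 340 left.
March 2113 has 31 days: 340 − 31 = 309 left.
April 2113 has 30 days: 309 − 30 = 279 left.
May 2113 has 31 days: 279 − 31 = 248 left.
June 2113 has 30 days: 248 − 30 = 218 left.
July 2113 has 31 days: 218 − 31 = 187 left.
August 2113 has 31 days: 187 − 31 = 156 left.
September 2113 has 30 days: 156 − 30 = 126 left.
October 2113 has 31 days: 126 − 31 = 95 left.
November 2113 has 30 days: 95 − 30 = 65 left.
December 2113 has 31 days: 65 − 31 = 34 left.
January 2114 has 31 days: 34 − 31 = 3 left.
3 days into February 2114 → February 3, 2114.
Advancing 6 months from February 3, 2114:
month 2 + 6 = 8 → August 2114.
Day 3 is valid in August, giving August 3, 2114.
Adding 471 days from August 3, 2114:
August has 31 days, so 31 − 3 = 28 days remain after August 3, 2114; 471 − 28 = 443 left.
September 2114 has 30 days: 443 − 30 = 413 left.
October 2114 has 31 days: 413 − 31 = 382 left.
November 2114 has 30 days: 382 − 30 = 352 left.
December 2114 has 31 days: 352 − 31 = 321 left.
January 2115 has 31 days: 321 − 31 = 290 left.
February 2115 has 28 days (2115 is not a leap year): 290 − 28 = 262 left.
March 2115 has 31 days: 262 − 31 = 231 left.
April 2115 has 30 days: 231 − 30 = 201 left.
May 2115 has 31 days: 201 − 31 = 170 left.
June 2115 has 30 days: 170 − 30 = 140 left.
July 2115 has 31 days: 140 − 31 = 109 left.
August 2115 has 31 days: 109 − 31 = 78 left.
September 2115 has 30 days: 78 − 30 = 48 left.
October 2115 has 31 days: 48 − 31 = 17 left.
17 days into November 2115 → November 17, 2115.
Counting back 62 days from November 17, 2115:
Going back 17 days from November 17, 2115 reaches the end of the previous month; 62 − 17 = 45 left.
October 2115 has 31 days: 45 − 31 = 14 left.
September 2115 has 30 days; 30 − 14 = 16 → September 16, 2115.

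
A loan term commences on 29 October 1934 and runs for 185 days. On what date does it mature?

Adding 185 days from October 29, 1934.
October has 31 days, so 31 − 29 = 2 days remain after October 29, 1934; 185 − 2 = 183 left.
November 1934 has 30 days: 183 − 30 = 153 left.
December 1934 has 31 days: 153 − 31 = 122 left.
January 1935 has 31 days: 122 − 31 = 91 left.
February 1935 has 28 days (1935 is not a leap year): 91 − 28 = 63 left.
March 1935 has 31 days: 63 − 31 = 32 left.
April 1935 has 30 days: 32 − 30 = 2 left.
2 days into May 1935 → May 2, 1935.

May 2, 1935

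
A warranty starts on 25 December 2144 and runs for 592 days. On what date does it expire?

August 9, 2146

Advancing 592 days from December 25, 2144.
December has 31 days, so 31 − 25 = 6 days remain after December 25, 2144; 592 − 6 = 586 left.
January 2145 has 31 days: 586 − 31 = 555 left.
February 2145 has 28 days (2145 is not a leap year): 555 − 28 = 527 left.
March 2145 has 31 days: 527 − 31 = 496 left.
April 2145 has 30 days: 496 − 30 = 466 left.
May 2145 has 31 days: 466 − 31 = 435 left.
June 2145 has 30 days: 435 − 30 = 405 left.
July 2145 has 31 days: 405 − 31 = 374 left.
August 2145 has 31 days: 374 − 31 = 343 left.
September 2145 has 30 days: 343 − 30 = 313 left.
October 2145 has 31 days: 313 − 31 = 282 left.
November 2145 has 30 days: 282 − 30 = 252 left.
December 2145 has 31 days: 252 − 31 = 221 left.
January 2146 has 31 days: 221 − 31 = 190 left.
February 2146 has 28 days (2146 is not a leap year): 190 − 28 = 162 left.
March 2146 has 31 days: 162 − 31 = 131 left.
April 2146 has 30 days: 131 − 30 = 101 left.
May 2146 has 31 days: 101 − 31 = 70 left.
June 2146 has 30 days: 70 − 30 = 40 left.
July 2146 has 31 days: 40 − 31 = 9 left.
9 days into August 2146 → August 9, 2146.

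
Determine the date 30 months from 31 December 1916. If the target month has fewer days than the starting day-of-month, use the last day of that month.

Counting forward 30 months from December 31, 1916.
month 12 + 30 = 42, which is month 6 of year 1919 → June 1919.
June 1919 has only 30 days and the start was day 31, so the date clamps to June 30, 1919.

June 30, 1919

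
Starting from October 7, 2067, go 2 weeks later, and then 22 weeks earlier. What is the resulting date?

Counting forward 2 weeks (= 14 days) from October 7, 2067:
October has 31 days; 7 + 14 = 21, still in October.
Subtracting 22 weeks (= 154 days) from October 21, 2067:
Going back 21 days from October 21, 2067 reaches the end of the previous month; 154 − 21 = 133 left.
September 2067 has 30 days: 133 − 30 = 103 left.
August 2067 has 31 days: 103 − 31 = 72 left.
July 2067 has 31 days: 72 − 31 = 41 left.
June 2067 has 30 days: 41 − 30 = 11 left.
May 2067 has 31 days; 31 − 11 = 20 → May 20, 2067.

May 20, 2067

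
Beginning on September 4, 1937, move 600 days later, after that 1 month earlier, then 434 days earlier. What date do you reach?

Adding 600 days from September 4, 1937:
September has 30 days, so 30 − 4 = 26 days remain after September 4, 1937; 600 − 26 = 574 left.
October 1937 has 31 days: 574 − 31 = 543 left.
November 1937 has 30 days: 543 − 30 = 513 left.
December 1937 has 31 days: 513 − 31 = 482 left.
January 1938 has 31 days: 482 − 31 = 451 left.
February 1938 has 28 days (1938 is not a leap year): 451 − 28 = 423 left.
March 1938 has 31 days: 423 − 31 = 392 left.
April 1938 has 30 days: 392 − 30 = 362 left.
May 1938 has 31 days: 362 − 31 = 331 left.
June 1938 has 30 days: 331 − 30 = 301 left.
July 1938 has 31 days: 301 − 31 = 270 left.
August 1938 has 31 days: 270 − 31 = 239 left.
September 1938 has 30 days: 239 − 30 = 209 left.
October 1938 has 31 days: 209 − 31 = 178 left.
November 1938 has 30 days: 178 − 30 = 148 left.
December 1938 has 31 days: 148 − 31 = 117 left.
January 1939 has 31 days: 117 − 31 = 86 left.
February 1939 has 28 days (1939 is not a leap year): 86 − 28 = 58 left.
March 1939 has 31 days: 58 − 31 = 27 left.
27 days into April 1939 → April 27, 1939.
Going back 1 month from April 27, 1939:
month 4 − 1 = 3 → March 1939.
Day 27 is valid in March, giving March 27, 1939.
Counting back 434 days from March 27, 1939:
Going back 27 days from March 27, 1939 reaches the end of the previous month; 434 − 27 = 407 left.
February 1939 has 28 days (1939 is not a leap year): 407 − 28 = 379 left.
January 1939 has 31 days: 379 − 31 = 348 left.
December 1938 has 31 days: 348 − 31 = 317 left.
November 1938 has 30 days: 317 − 30 = 287 left.
October 1938 has 31 days: 287 − 31 = 256 left.
September 1938 has 30 days: 256 − 30 = 226 left.
August 1938 has 31 days: 226 − 31 = 195 left.
July 1938 has 31 days: 195 − 31 = 164 left.
June 1938 has 30 days: 164 − 30 = 134 left.
May 1938 has 31 days: 134 − 31 = 103 left.
April 1938 has 30 days: 103 − 30 = 73 left.
March 1938 has 31 days: 73 − 31 = 42 left.
February 1938 has 28 days (1938 is not a leap year): 42 − 28 = 14 left.
January 1938 has 31 days; 31 − 14 = 17 → January 17, 1938.

January 17, 1938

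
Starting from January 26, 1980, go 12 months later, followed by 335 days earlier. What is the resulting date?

February 26, 1980

Counting forward 12 months from January 26, 1980:
month 1 + 12 = 13, which is month 1 of year 1981 → January 1981.
Day 26 is valid in January, giving January 26, 1981.
Counting back 335 days from January 26, 1981:
Going back 26 days from January 26, 1981 reaches the end of the previous month; 335 − 26 = 309 left.
December 1980 has 31 days: 309 − 31 = 278 left.
November 1980 has 30 days: 278 − 30 = 248 left.
October 1980 has 31 days: 248 − 31 = 217 left.
September 1980 has 30 days: 217 − 30 = 187 left.
August 1980 has 31 days: 187 − 31 = 156 left.
July 1980 has 31 days: 156 − 31 = 125 left.
June 1980 has 30 days: 125 − 30 = 95 left.
May 1980 has 31 days: 95 − 31 = 64 left.
April 1980 has 30 days: 64 − 30 = 34 left.
March 1980 has 31 days: 34 − 31 = 3 left.
February 1980 has 29 days; 29 − 3 = 26 → February 26, 1980.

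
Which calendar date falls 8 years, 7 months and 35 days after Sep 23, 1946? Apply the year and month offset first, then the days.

May 28, 1955

Advancing 8 years, 7 months and 35 days from September 23, 1946: first the month/year part, then the days.
+8 years → 1954; month 9 + 7 = 16, which is month 4 of year 1955 → April 1955.
Day 23 is valid in April, giving April 23, 1955.
Now add 35 days from April 23, 1955.
April has 30 days, so 30 − 23 = 7 days remain after April 23, 1955; 35 − 7 = 28 left.
28 days into May 1955 → May 28, 1955.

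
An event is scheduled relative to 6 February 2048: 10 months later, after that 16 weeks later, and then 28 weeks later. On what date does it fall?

Advancing 10 months from February 6, 2048:
month 2 + 10 = 12 → December 2048.
Day 6 is valid in December, giving December 6, 2048.
Counting forward 16 weeks (= 112 days) from December 6, 2048:
December has 31 days, so 31 − 6 = 25 days remain after December 6, 2048; 112 − 25 = 87 left.
January 2049 has 31 days: 87 − 31 = 56 left.
February 2049 has 28 days (2049 is not a leap year): 56 − 28 = 28 left.
28 days into March 2049 → March 28, 2049.
Counting forward 28 weeks (= 196 days) from March 28, 2049:
March has 31 days, so 31 − 28 = 3 days remain after March 28, 2049; 196 − 3 = 193 left.
April 2049 has 30 days: 193 − 30 = 163 left.
May 2049 has 31 days: 163 − 31 = 132 left.
June 2049 has 30 days: 132 − 30 = 102 left.
July 2049 has 31 days: 102 − 31 = 71 left.
August 2049 has 31 days: 71 − 31 = 40 left.
September 2049 has 30 days: 40 − 30 = 10 left.
10 days into October 2049 → October 10, 2049.

October 10, 2049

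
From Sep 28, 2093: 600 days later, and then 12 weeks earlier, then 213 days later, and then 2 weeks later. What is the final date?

October 11, 2095

Counting forward 600 days from September 28, 2093:
September has 30 days, so 30 − 28 = 2 days remain after September 28, 2093; 600 − 2 = 598 left.
October 2093 has 31 days: 598 − 31 = 567 left.
November 2093 has 30 days: 567 − 30 = 537 left.
December 2093 has 31 days: 537 − 31 = 506 left.
January 2094 has 31 days: 506 − 31 = 475 left.
February 2094 has 28 days (2094 is not a leap year): 475 − 28 = 447 left.
March 2094 has 31 days: 447 − 31 = 416 left.
April 2094 has 30 days: 416 − 30 = 386 left.
May 2094 has 31 days: 386 − 31 = 355 left.
June 2094 has 30 days: 355 − 30 = 325 left.
July 2094 has 31 days: 325 − 31 = 294 left.
August 2094 has 31 days: 294 − 31 = 263 left.
September 2094 has 30 days: 263 − 30 = 233 left.
October 2094 has 31 days: 233 − 31 = 202 left.
November 2094 has 30 days: 202 − 30 = 172 left.
December 2094 has 31 days: 172 − 31 = 141 left.
January 2095 has 31 days: 141 − 31 = 110 left.
February 2095 has 28 days (2095 is not a leap year): 110 − 28 = 82 left.
March 2095 has 31 days: 82 − 31 = 51 left.
April 2095 has 30 days: 51 − 30 = 21 left.
21 days into May 2095 → May 21, 2095.
Going back 12 weeks (= 84 days) from May 21, 2095:
Going back 21 days from May 21, 2095 reaches the end of the previous month; 84 − 21 = 63 left.
April 2095 has 30 days: 63 − 30 = 33 left.
March 2095 has 31 days: 33 − 31 = 2 left.
February 2095 has 28 days; 28 − 2 = 26 → February 26, 2095.
Advancing 213 days from February 26, 2095:
February has 28 days, so 28 − 26 = 2 days remain after February 26, 2095; 213 − 2 = 211 left.
March 2095 has 31 days: 211 − 31 = 180 left.
April 2095 has 30 days: 180 − 30 = 150 left.
May 2095 has 31 days: 150 − 31 = 119 left.
June 2095 has 30 days: 119 − 30 = 89 left.
July 2095 has 31 days: 89 − 31 = 58 left.
August 2095 has 31 days: 58 − 31 = 27 left.
27 days into September 2095 → September 27, 2095.
Advancing 2 weeks (= 14 days) from September 27, 2095:
September has 30 days, so 30 − 27 = 3 days remain after September 27, 2095; 14 − 3 = 11 left.
11 days into October 2095 → October 11, 2095.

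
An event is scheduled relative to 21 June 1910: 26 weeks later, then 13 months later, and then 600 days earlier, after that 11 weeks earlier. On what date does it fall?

Advancing 26 weeks (= 182 days) from June 21, 1910:
June has 30 days, so 30 − 21 = 9 days remain after June 21, 1910; 182 − 9 = 173 left.
July 1910 has 31 days: 173 − 31 = 142 left.
August 1910 has 31 days: 142 − 31 = 111 left.
September 1910 has 30 days: 111 − 30 = 81 left.
October 1910 has 31 days: 81 − 31 = 50 left.
November 1910 has 30 days: 50 − 30 = 20 left.
20 days into December 1910 → December 20, 1910.
Adding 13 months from December 20, 1910:
month 12 + 13 = 25, which is month 1 of year 1912 → January 1912.
Day 20 is valid in January, giving January 20, 1912.
Going back 600 days from January 20, 1912:
Going back 20 days from January 20, 1912 reaches the end of the previous month; 600 − 20 = 580 left.
December 1911 has 31 days: 580 − 31 = 549 left.
November 1911 has 30 days: 549 − 30 = 519 left.
October 1911 has 31 days: 519 − 31 = 488 left.
September 1911 has 30 days: 488 − 30 = 458 left.
August 1911 has 31 days: 458 − 31 = 427 left.
July 1911 has 31 days: 427 − 31 = 396 left.
June 1911 has 30 days: 396 − 30 = 366 left.
May 1911 has 31 days: 366 − 31 = 335 left.
April 1911 has 30 days: 335 − 30 = 305 left.
March 1911 has 31 days: 305 − 31 = 274 left.
February 1911 has 28 days (1911 is not a leap year): 274 − 28 = 246 left.
January 1911 has 31 days: 246 − 31 = 215 left.
December 1910 has 31 days: 215 − 31 = 184 left.
November 1910 has 30 days: 184 − 30 = 154 left.
October 1910 has 31 days: 154 − 31 = 123 left.
September 1910 has 30 days: 123 − 30 = 93 left.
August 1910 has 31 days: 93 − 31 = 62 left.
July 1910 has 31 days: 62 − 31 = 31 left.
June 1910 has 30 days: 31 − 30 = 1 left.
May 1910 has 31 days; 31 − 1 = 30 → May 30, 1910.
Going back 11 weeks (= 77 days) from May 30, 1910:
Going back 30 days from May 30, 1910 reaches the end of the previous month; 77 − 30 = 47 left.
April 1910 has 30 days: 47 − 30 = 17 left.
March 1910 has 31 days; 31 − 17 = 14 → March 14, 1910.

March 14, 1910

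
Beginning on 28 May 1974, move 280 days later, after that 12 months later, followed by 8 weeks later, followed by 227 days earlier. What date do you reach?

Advancing 280 days from May 28, 1974:
May has 31 days, so 31 − 28 = 3 days remain after May 28, 1974; 280 − 3 = 277 left.
June 1974 has 30 days: 277 − 30 = 247 left.
July 1974 has 31 days: 247 − 31 = 216 left.
August 1974 has 31 days: 216 − 31 = 185 left.
September 1974 has 30 days: 185 − 30 = 155 left.
October 1974 has 31 days: 155 − 31 = 124 left.
November 1974 has 30 days: 124 − 30 = 94 left.
December 1974 has 31 days: 94 − 31 = 63 left.
January 1975 has 31 days: 63 − 31 = 32 left.
February 1975 has 28 days (1975 is not a leap year): 32 − 28 = 4 left.
4 days into March 1975 → March 4, 1975.
Adding 12 months from March 4, 1975:
month 3 + 12 = 15, which is month 3 of year 1976 → March 1976.
Day 4 is valid in March, giving March 4, 1976.
Counting forward 8 weeks (= 56 days) from March 4, 1976:
March has 31 days, so 31 − 4 = 27 days remain after March 4, 1976; 56 − 27 = 29 left.
29 days into April 1976 → April 29, 1976.
Subtracting 227 days from April 29, 1976:
Going back 29 days from April 29, 1976 reaches the end of the previous month; 227 − 29 = 198 left.
March 1976 has 31 days: 198 − 31 = 167 left.
February 1976 has 29 days (1976 is a leap year): 167 − 29 = 138 left.
January 1976 has 31 days: 138 − 31 = 107 left.
December 1975 has 31 days: 107 − 31 = 76 left.
November 1975 has 30 days: 76 − 30 = 46 left.
October 1975 has 31 days: 46 − 31 = 15 left.
September 1975 has 30 days; 30 − 15 = 15 → September 15, 1975.

September 15, 1975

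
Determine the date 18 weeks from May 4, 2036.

Counting forward 18 weeks = 126 days from May 4, 2036.
May has 31 days, so 31 − 4 = 27 days remain after May 4, 2036; 126 − 27 = 99 left.
June 2036 has 30 days: 99 − 30 = 69 left.
July 2036 has 31 days: 69 − 31 = 38 left.
August 2036 has 31 days: 38 − 31 = 7 left.
7 days into September 2036 → September 7, 2036.

September 7, 2036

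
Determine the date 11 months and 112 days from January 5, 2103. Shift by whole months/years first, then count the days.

Counting forward 11 months and 112 days from January 5, 2103: first the month/year part, then the days.
month 1 + 11 = 12 → December 2103.
Day 5 is valid in December, giving December 5, 2103.
Now add 112 days from December 5, 2103.
December has 31 days, so 31 − 5 = 26 days remain after December 5, 2103; 112 − 26 = 86 left.
January 2104 has 31 days: 86 − 31 = 55 left.
February 2104 has 29 days (2104 is a leap year): 55 − 29 = 26 left.
26 days into March 2104 → March 26, 2104.

March 26, 2104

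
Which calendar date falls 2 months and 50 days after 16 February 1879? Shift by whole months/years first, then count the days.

June 5, 1879

Adding 2 months and 50 days from February 16, 1879: first the month/year part, then the days.
month 2 + 2 = 4 → April 1879.
Day 16 is valid in April, giving April 16, 1879.
Now add 50 days from April 16, 1879.
April has 30 days, so 30 − 16 = 14 days remain after April 16, 1879; 50 − 14 = 36 left.
May 1879 has 31 days: 36 − 31 = 5 left.
5 days into June 1879 → June 5, 1879.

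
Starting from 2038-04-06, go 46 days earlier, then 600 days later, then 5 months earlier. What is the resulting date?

May 12, 2039

Going back 46 days from April 6, 2038:
Going back 6 days from April 6, 2038 reaches the end of the previous month; 46 − 6 = 40 left.
March 2038 has 31 days: 40 − 31 = 9 left.
February 2038 has 28 days; 28 − 9 = 19 → February 19, 2038.
Counting forward 600 days from February 19, 2038:
February has 28 days, so 28 − 19 = 9 days remain after February 19, 2038; 600 − 9 = 591 left.
March 2038 has 31 days: 591 − 31 = 560 left.
April 2038 has 30 days: 560 − 30 = 530 left.
May 2038 has 31 days: 530 − 31 = 499 left.
June 2038 has 30 days: 499 − 30 = 469 left.
July 2038 has 31 days: 469 − 31 = 438 left.
August 2038 has 31 days: 438 − 31 = 407 left.
September 2038 has 30 days: 407 − 30 = 377 left.
October 2038 has 31 days: 377 − 31 = 346 left.
November 2038 has 30 days: 346 − 30 = 316 left.
December 2038 has 31 days: 316 − 31 = 285 left.
January 2039 has 31 days: 285 − 31 = 254 left.
February 2039 has 28 days (2039 is not a leap year): 254 − 28 = 226 left.
March 2039 has 31 days: 226 − 31 = 195 left.
April 2039 has 30 days: 195 − 30 = 165 left.
May 2039 has 31 days: 165 − 31 = 134 left.
June 2039 has 30 days: 134 − 30 = 104 left.
July 2039 has 31 days: 104 − 31 = 73 left.
August 2039 has 31 days: 73 − 31 = 42 left.
September 2039 has 30 days: 42 − 30 = 12 left.
12 days into October 2039 → October 12, 2039.
Going back 5 months from October 12, 2039:
month 10 − 5 = 5 → May 2039.
Day 12 is valid in May, giving May 12, 2039.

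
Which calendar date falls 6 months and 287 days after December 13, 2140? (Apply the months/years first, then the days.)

March 27, 2142

Advancing 6 months and 287 days from December 13, 2140: first the month/year part, then the days.
month 12 + 6 = 18, which is month 6 of year 2141 → June 2141.
Day 13 is valid in June, giving June 13, 2141.
Now add 287 days from June 13, 2141.
June has 30 days, so 30 − 13 = 17 days remain after June 13, 2141; 287 − 17 = 270 left.
July 2141 has 31 days: 270 − 31 = 239 left.
August 2141 has 31 days: 239 − 31 = 208 left.
September 2141 has 30 days: 208 − 30 = 178 left.
October 2141 has 31 days: 178 − 31 = 147 left.
November 2141 has 30 days: 147 − 30 = 117 left.
December 2141 has 31 days: 117 − 31 = 86 left.
January 2142 has 31 days: 86 − 31 = 55 left.
February 2142 has 28 days (2142 is not a leap year): 55 − 28 = 27 left.
27 days into March 2142 → March 27, 2142.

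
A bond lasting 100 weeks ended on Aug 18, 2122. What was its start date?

September 17, 2120

Counting back 100 weeks = 700 days from August 18, 2122.
Going back 18 days from August 18, 2122 reaches the end of the previous month; 700 − 18 = 682 left.
July 2122 has 31 days: 682 − 31 = 651 left.
June 2122 has 30 days: 651 − 30 = 621 left.
May 2122 has 31 days: 621 − 31 = 590 left.
April 2122 has 30 days: 590 − 30 = 560 left.
March 2122 has 31 days: 560 − 31 = 529 left.
February 2122 has 28 days (2122 is not a leap year): 529 − 28 = 501 left.
January 2122 has 31 days: 501 − 31 = 470 left.
December 2121 has 31 days: 470 − 31 = 439 left.
November 2121 has 30 days: 439 − 30 = 409 left.
October 2121 has 31 days: 409 − 31 = 378 left.
September 2121 has 30 days: 378 − 30 = 348 left.
August 2121 has 31 days: 348 − 31 = 317 left.
July 2121 has 31 days: 317 − 31 = 286 left.
June 2121 has 30 days: 286 − 30 = 256 left.
May 2121 has 31 days: 256 − 31 = 225 left.
April 2121 has 30 days: 225 − 30 = 195 left.
March 2121 has 31 days: 195 − 31 = 164 left.
February 2121 has 28 days (2121 is not a leap year): 164 − 28 = 136 left.
January 2121 has 31 days: 136 − 31 = 105 left.
December 2120 has 31 days: 105 − 31 = 74 left.
November 2120 has 30 days: 74 − 30 = 44 left.
October 2120 has 31 days: 44 − 31 = 13 left.
September 2120 has 30 days; 30 − 13 = 17 → September 17, 2120.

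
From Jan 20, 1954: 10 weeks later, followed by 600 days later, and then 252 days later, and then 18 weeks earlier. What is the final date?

March 26, 1956

Counting forward 10 weeks (= 70 days) from January 20, 1954:
January has 31 days, so 31 − 20 = 11 days remain after January 20, 1954; 70 − 11 = 59 left.
February 1954 has 28 days (1954 is not a leap year): 59 − 28 = 31 left.
31 days into March 1954 → March 31, 1954.
Advancing 600 days from March 31, 1954:
March has 31 days, so 31 − 31 = 0 days remain after March 31, 1954; 600 − 0 = 600 left.
April 1954 has 30 days: 600 − 30 = 570 left.
May 1954 has 31 days: 570 − 31 = 539 left.
June 1954 has 30 days: 539 − 30 = 509 left.
July 1954 has 31 days: 509 − 31 = 478 left.
August 1954 has 31 days: 478 − 31 = 447 left.
September 1954 has 30 days: 447 − 30 = 417 left.
October 1954 has 31 days: 417 − 31 = 386 left.
November 1954 has 30 days: 386 − 30 = 356 left.
December 1954 has 31 days: 356 − 31 = 325 left.
January 1955 has 31 days: 325 − 31 = 294 left.
February 1955 has 28 days (1955 is not a leap year): 294 − 28 = 266 left.
March 1955 has 31 days: 266 − 31 = 235 left.
April 1955 has 30 days: 235 − 30 = 205 left.
May 1955 has 31 days: 205 − 31 = 174 left.
June 1955 has 30 days: 174 − 30 = 144 left.
July 1955 has 31 days: 144 − 31 = 113 left.
August 1955 has 31 days: 113 − 31 = 82 left.
September 1955 has 30 days: 82 − 30 = 52 left.
October 1955 has 31 days: 52 − 31 = 21 left.
21 days into November 1955 → November 21, 1955.
Counting forward 252 days from November 21, 1955:
November has 30 days, so 30 − 21 = 9 days remain after November 21, 1955; 252 − 9 = 243 left.
December 1955 has 31 days: 243 − 31 = 212 left.
January 1956 has 31 days: 212 − 31 = 181 left.
February 1956 has 29 days (1956 is a leap year): 181 − 29 = 152 left.
March 1956 has 31 days: 152 − 31 = 121 left.
April 1956 has 30 days: 121 − 30 = 91 left.
May 1956 has 31 days: 91 − 31 = 60 left.
June 1956 has 30 days: 60 − 30 = 30 left.
30 days into July 1956 → July 30, 1956.
Counting back 18 weeks (= 126 days) from July 30, 1956:
Going back 30 days from July 30, 1956 reaches the end of the previous month; 126 − 30 = 96 left.
June 1956 has 30 days: 96 − 30 = 66 left.
May 1956 has 31 days: 66 − 31 = 35 left.
April 1956 has 30 days: 35 − 30 = 5 left.
March 1956 has 31 days; 31 − 5 = 26 → March 26, 1956.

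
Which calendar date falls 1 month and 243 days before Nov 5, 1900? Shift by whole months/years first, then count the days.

February 4, 1900

Subtracting 1 month and 243 days from November 5, 1900: first the month/year part, then the days.
month 11 − 1 = 10 → October 1900.
Day 5 is valid in October, giving October 5, 1900.
Now subtract 243 days from October 5, 1900.
Going back 5 days from October 5, 1900 reaches the end of the previous month; 243 − 5 = 238 left.
September 1900 has 30 days: 238 − 30 = 208 left.
August 1900 has 31 days: 208 − 31 = 177 left.
July 1900 has 31 days: 177 − 31 = 146 left.
June 1900 has 30 days: 146 − 30 = 116 left.
May 1900 has 31 days: 116 − 31 = 85 left.
April 1900 has 30 days: 85 − 30 = 55 left.
March 1900 has 31 days: 55 − 31 = 24 left.
February 1900 has 28 days; 28 − 24 = 4 → February 4, 1900.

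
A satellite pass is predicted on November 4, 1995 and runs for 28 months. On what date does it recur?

March 4, 1998

Advancing 28 months from November 4, 1995.
month 11 + 28 = 39, which is month 3 of year 1998 → March 1998.
Day 4 is valid in March, giving March 4, 1998.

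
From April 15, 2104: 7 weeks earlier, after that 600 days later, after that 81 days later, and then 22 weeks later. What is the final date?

June 10, 2106

Subtracting 7 weeks (= 49 days) from April 15, 2104:
Going back 15 days from April 15, 2104 reaches the end of the previous month; 49 − 15 = 34 left.
March 2104 has 31 days: 34 − 31 = 3 left.
February 2104 has 29 days; 29 − 3 = 26 → February 26, 2104.
Counting forward 600 days from February 26, 2104:
February has 29 days, so 29 − 26 = 3 days remain after February 26, 2104; 600 − 3 = 597 left.
March 2104 has 31 days: 597 − 31 = 566 left.
April 2104 has 30 days: 566 − 30 = 536 left.
May 2104 has 31 days: 536 − 31 = 505 left.
June 2104 has 30 days: 505 − 30 = 475 left.
July 2104 has 31 days: 475 − 31 = 444 left.
August 2104 has 31 days: 444 − 31 = 413 left.
September 2104 has 30 days: 413 − 30 = 383 left.
October 2104 has 31 days: 383 − 31 = 352 left.
November 2104 has 30 days: 352 − 30 = 322 left.
December 2104 has 31 days: 322 − 31 = 291 left.
January 2105 has 31 days: 291 − 31 = 260 left.
February 2105 has 28 days (2105 is not a leap year): 260 − 28 = 232 left.
March 2105 has 31 days: 232 − 31 = 201 left.
April 2105 has 30 days: 201 − 30 = 171 left.
May 2105 has 31 days: 171 − 31 = 140 left.
June 2105 has 30 days: 140 − 30 = 110 left.
July 2105 has 31 days: 110 − 31 = 79 left.
August 2105 has 31 days: 79 − 31 = 48 left.
September 2105 has 30 days: 48 − 30 = 18 left.
18 days into October 2105 → October 18, 2105.
Adding 81 days from October 18, 2105:
October has 31 days, so 31 − 18 = 13 days remain after October 18, 2105; 81 − 13 = 68 left.
November 2105 has 30 days: 68 − 30 = 38 left.
December 2105 has 31 days: 38 − 31 = 7 left.
7 days into January 2106 → January 7, 2106.
Adding 22 weeks (= 154 days) from January 7, 2106:
January has 31 days, so 31 − 7 = 24 days remain after January 7, 2106; 154 − 24 = 130 left.
February 2106 has 28 days (2106 is not a leap year): 130 − 28 = 102 left.
March 2106 has 31 days: 102 − 31 = 71 left.
April 2106 has 30 days: 71 − 30 = 41 left.
May 2106 has 31 days: 41 − 31 = 10 left.
10 days into June 2106 → June 10, 2106.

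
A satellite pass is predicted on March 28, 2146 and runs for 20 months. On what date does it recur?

November 28, 2147

Adding 20 months from March 28, 2146.
month 3 + 20 = 23, which is month 11 of year 2147 → November 2147.
Day 28 is valid in November, giving November 28, 2147.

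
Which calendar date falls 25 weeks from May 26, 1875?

Counting forward 25 weeks = 175 days from May 26, 1875.
May has 31 days, so 31 − 26 = 5 days remain after May 26, 1875; 175 − 5 = 170 left.
June 1875 has 30 days: 170 − 30 = 140 left.
July 1875 has 31 days: 140 − 31 = 109 left.
August 1875 has 31 days: 109 − 31 = 78 left.
September 1875 has 30 days: 78 − 30 = 48 left.
October 1875 has 31 days: 48 − 31 = 17 left.
17 days into November 1875 → November 17, 1875.

November 17, 1875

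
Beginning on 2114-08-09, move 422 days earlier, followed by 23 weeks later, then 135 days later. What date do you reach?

Going back 422 days from August 9, 2114:
Going back 9 days from August 9, 2114 reaches the end of the previous month; 422 − 9 = 413 left.
July 2114 has 31 days: 413 − 31 = 382 left.
June 2114 has 30 days: 382 − 30 = 352 left.
May 2114 has 31 days: 352 − 31 = 321 left.
April 2114 has 30 days: 321 − 30 = 291 left.
March 2114 has 31 days: 291 − 31 = 260 left.
February 2114 has 28 days (2114 is not a leap year): 260 − 28 = 232 left.
January 2114 has 31 days: 232 − 31 = 201 left.
December 2113 has 31 days: 201 − 31 = 170 left.
November 2113 has 30 days: 170 − 30 = 140 left.
October 2113 has 31 days: 140 − 31 = 109 left.
September 2113 has 30 days: 109 − 30 = 79 left.
August 2113 has 31 days: 79 − 31 = 48 left.
July 2113 has 31 days: 48 − 31 = 17 left.
June 2113 has 30 days; 30 − 17 = 13 → June 13, 2113.
Advancing 23 weeks (= 161 days) from June 13, 2113:
June has 30 days, so 30 − 13 = 17 days remain after June 13, 2113; 161 − 17 = 144 left.
July 2113 has 31 days: 144 − 31 = 113 left.
August 2113 has 31 days: 113 − 31 = 82 left.
September 2113 has 30 days: 82 − 30 = 52 left.
October 2113 has 31 days: 52 − 31 = 21 left.
21 days into November 2113 → November 21, 2113.
Adding 135 days from November 21, 2113:
November has 30 days, so 30 − 21 = 9 days remain after November 21, 2113; 135 − 9 = 126 left.
December 2113 has 31 days: 126 − 31 = 95 left.
January 2114 has 31 days: 95 − 31 = 64 left.
February 2114 has 28 days (2114 is not a leap year): 64 − 28 = 36 left.
March 2114 has 31 days: 36 − 31 = 5 left.
5 days into April 2114 → April 5, 2114.

April 5, 2114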